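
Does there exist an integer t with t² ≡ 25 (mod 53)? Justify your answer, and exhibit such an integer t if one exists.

Take t = 5. Then 5² = 25, and since 0 ≤ 25 < 53 this is already reduced: 5² ≡ 25 (mod 53).

t = 5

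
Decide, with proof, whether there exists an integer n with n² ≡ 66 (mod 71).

Apply Euler's criterion with the prime 71: 66 is a quadratic residue iff 66^35 ≡ 1 (mod 71), and a non-residue iff it is ≡ −1.
Repeated squaring mod 71: 66^2 = 4356 ≡ 25; 66^4 ≡ 25² = 625 ≡ 57; 66^8 ≡ 57² = 3249 ≡ 54; 66^16 ≡ 54² = 2916 ≡ 5; 66^32 ≡ 5² = 25 ≡ 25.
Since 35 = 32 + 2 + 1, 66^35 ≡ 25 · 25 · 66; multiplying out mod 71: 25·25 = 625 ≡ 57, then 57·66 = 3762 ≡ 70. Thus 66^35 ≡ 70 ≡ −1 (mod 71).
The value −1 means 66 is a non-residue modulo 71, so n² ≡ 66 (mod 71) is impossible.

No, no such integer exists.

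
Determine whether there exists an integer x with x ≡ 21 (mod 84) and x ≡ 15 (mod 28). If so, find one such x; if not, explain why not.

gcd(84, 28) = 28. If x ≡ 21 (mod 84) and x ≡ 15 (mod 28), then x ≡ 21 (mod 28) and x ≡ 15 (mod 28).
But 21 mod 28 = 21 while 15 mod 28 = 15, a contradiction.
Hence the system has no solution.

No such integer exists.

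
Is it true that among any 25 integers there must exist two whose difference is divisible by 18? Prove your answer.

Yes, this is always true.

Each integer lies in one of the 18 residue classes modulo 18.
Placing 25 integers into 18 classes, some class receives at least two — say a and b.
Then a ≡ b (mod 18), i.e. 18 ∣ (a − b).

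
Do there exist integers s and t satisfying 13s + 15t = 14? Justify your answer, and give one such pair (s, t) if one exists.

13 and 15 are coprime, so 13s + 15t ranges over all of ℤ.
Dividing repeatedly: 15 = 1·13 + 2, 13 = 6·2 + 1, 2 = 2·1 + 0.
Unwinding: 1 = 13 − 6·2 = 13 − 6·(15 − 1·13) = −6·15 + 7·13, i.e. 13·7 + 15·(-6) = 1.
Times 14: 13·98 + 15·(-84) = 14, so (98, -84) solves it.
Shifting by a multiple of (15, −13) keeps it a solution: s = 98 − 6·15 = 8, t = -84 + 6·13 = -6.
Indeed 13·8 + 15·(-6) = 104 − 90 = 14.

s = 8, t = -6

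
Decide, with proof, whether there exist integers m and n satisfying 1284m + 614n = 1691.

No, no such integers exist.

Any value of 1284m + 614n is a multiple of gcd(1284, 614) = 2.
However 1691 leaves remainder 1 on division by 2.
So the equation is unsolvable over ℤ.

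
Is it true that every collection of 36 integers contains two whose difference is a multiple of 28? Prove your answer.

There are exactly 28 possible remainders on division by 28.
Since 36 > 28, two of the 36 integers must share a residue class by the pigeonhole principle; call them a and b.
Their difference a − b is then a multiple of 28.

Yes.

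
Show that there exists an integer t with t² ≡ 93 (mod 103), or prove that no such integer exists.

t = 14 works: 14² = 196, and 196 − 93 = 103 = 1·103.

t = 14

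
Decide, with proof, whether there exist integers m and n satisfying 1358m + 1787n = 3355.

m = 38, n = -27

1358 and 1787 are coprime, so 1358m + 1787n ranges over all of ℤ.
Dividing repeatedly: 1787 = 1·1358 + 429, 1358 = 3·429 + 71, 429 = 6·71 + 3, 71 = 23·3 + 2, 3 = 1·2 + 1, 2 = 2·1 + 0.
Back-substituting, 1 = 3 − 1·2 = 3 − (71 − 23·3) = −71 + 24·3 = −71 + 24·(429 − 6·71) = 24·429 − 145·71 = 24·429 − 145·(1358 − 3·429) = −145·1358 + 459·429 = −145·1358 + 459·(1787 − 1·1358) = 459·1787 − 604·1358; that is, 1358·(-604) + 1787·459 = 1.
Multiplying through by 3355: m = (-604)·3355 = -2026420, n = 459·3355 = 1539945 is a solution.
The general solution is m = -2026420 + 1787k, n = 1539945 − 1358k; taking k = 1134 gives the smaller pair m = 38, n = -27.
Check: 1358·38 + 1787·(-27) = 51604 − 48249 = 3355. ✓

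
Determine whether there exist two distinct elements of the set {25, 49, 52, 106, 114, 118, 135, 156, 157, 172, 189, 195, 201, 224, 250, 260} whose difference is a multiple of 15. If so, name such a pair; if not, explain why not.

25 mod 15 = 10 and 250 mod 15 = 10, so 250 − 25 = 225 = 15·15.

25 and 250 are such a pair.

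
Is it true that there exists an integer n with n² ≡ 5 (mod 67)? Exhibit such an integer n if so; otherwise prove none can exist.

67 is prime, so by Euler's criterion 5 is a square mod 67 iff 5^((67−1)/2) = 5^33 ≡ 1 (mod 67).
Squaring successively (mod 67): 5^2 = 25 ≡ 25; 5^4 ≡ 25² = 625 ≡ 22; 5^8 ≡ 22² = 484 ≡ 15; 5^16 ≡ 15² = 225 ≡ 24; 5^32 ≡ 24² = 576 ≡ 40.
Since 33 = 32 + 1, 5^33 ≡ 40 · 5; multiplying out mod 67: 40·5 = 200 ≡ 66. Thus 5^33 ≡ 66 ≡ −1 (mod 67).
By Euler's criterion 5 is a quadratic non-residue mod 67: no n satisfies n² ≡ 5 (mod 67).

No such integer exists.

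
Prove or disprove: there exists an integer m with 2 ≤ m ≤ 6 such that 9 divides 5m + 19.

The values of 5m + 19 for m = 2, 3, …, 6 are 29, 34, 39, 44, 49; reduced mod 9 these are 2, 7, 3, 8, 4.
The residue 0 does not occur, so no m in [2, 6] makes 5m + 19 a multiple of 9.

No such integer m in that range exists.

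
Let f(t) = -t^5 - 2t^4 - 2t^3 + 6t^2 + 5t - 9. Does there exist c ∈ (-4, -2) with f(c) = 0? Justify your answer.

The endpoint values f(-4) = 707 and f(-2) = 21 are both positive. Claim: f(t) > 0 for every t in (-4, -2).
Shift to the endpoint -2: with t = -2 − u (0 < u < 2), one computes f(-2 − u) = u^5 + 8u^4 + 26u^3 + 50u^2 + 59u + 21.
All 6 nonzero coefficients of this polynomial in u are positive; hence for u > 0 the value is a sum of positive terms (the constant 21 among them).
So f is strictly positive on (-4, -2); no root exists in the interval.

No such root exists.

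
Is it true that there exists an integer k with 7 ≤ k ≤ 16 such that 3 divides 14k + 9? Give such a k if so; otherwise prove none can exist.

k = 9

For k = 7, 8 the values 107, 121 are not multiples of 3. k = 9 works, since 14·9 + 9 = 135 = 45·3.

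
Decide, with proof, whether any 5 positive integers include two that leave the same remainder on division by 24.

No; for instance {21, 22, 23, 24, 25} is a counterexample.

Try 5 consecutive integers, 21, 22, …, 25. Their remainders mod 24 are 21, 22, 23, 0, 1 — pairwise different, as any 5 ≤ 24 consecutive integers have distinct residues.
So no two of them leave the same remainder on division by 24; the claim fails for this set.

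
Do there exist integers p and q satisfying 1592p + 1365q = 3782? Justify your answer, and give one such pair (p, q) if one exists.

p = 1081, q = -1258

Since gcd(1592, 1365) = 1, every integer is an integer combination of 1592 and 1365.
Run the Euclidean algorithm on 1592 and 1365: 1592 = 1·1365 + 227, 1365 = 6·227 + 3, 227 = 75·3 + 2, 3 = 1·2 + 1, 2 = 2·1 + 0.
Working back up the chain: 1 = 3 − 1·2 = 3 − (227 − 75·3) = −227 + 76·3 = −227 + 76·(1365 − 6·227) = 76·1365 − 457·227 = 76·1365 − 457·(1592 − 1·1365) = −457·1592 + 533·1365. So 1592·(-457) + 1365·533 = 1.
Scaling by 3782 gives the particular solution (p, q) = (-1728374, 2015806).
Shifting by a multiple of (1365, −1592) keeps it a solution: p = -1728374 + 1267·1365 = 1081, q = 2015806 − 1267·1592 = -1258.
Indeed 1592·1081 + 1365·(-1258) = 1720952 − 1717170 = 3782.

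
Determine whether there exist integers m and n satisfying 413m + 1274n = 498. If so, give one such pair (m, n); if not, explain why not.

Any value of 413m + 1274n is a multiple of gcd(413, 1274) = 7.
But 498 = 7·71 + 1, so 7 ∤ 498.
Hence no integers m, n satisfy the equation.

No such integers exist.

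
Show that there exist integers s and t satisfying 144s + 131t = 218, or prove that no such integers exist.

144 and 131 are coprime, so 144s + 131t ranges over all of ℤ.
Euclidean algorithm: 144 = 1·131 + 13, 131 = 10·13 + 1, 13 = 13·1 + 0.
Back-substituting, 1 = 131 − 10·13 = 131 − 10·(144 − 1·131) = −10·144 + 11·131; that is, 144·(-10) + 131·11 = 1.
Multiplying through by 218: s = (-10)·218 = -2180, t = 11·218 = 2398 is a solution.
The general solution is s = -2180 + 131k, t = 2398 − 144k; taking k = 17 gives the smaller pair s = 47, t = -50.
Check: 144·47 + 131·(-50) = 6768 − 6550 = 218. ✓

s = 47, t = -50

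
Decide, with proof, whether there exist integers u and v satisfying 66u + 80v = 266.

u = 21, v = -14

gcd(66, 80) = 2, and 2 divides 266, so integer solutions exist.
Dividing through by 2 reduces the equation to 33u + 40v = 133.
Dividing repeatedly: 40 = 1·33 + 7, 33 = 4·7 + 5, 7 = 1·5 + 2, 5 = 2·2 + 1, 2 = 2·1 + 0.
Back-substituting, 1 = 5 − 2·2 = 5 − 2·(7 − 1·5) = −2·7 + 3·5 = −2·7 + 3·(33 − 4·7) = 3·33 − 14·7 = 3·33 − 14·(40 − 1·33) = −14·40 + 17·33; that is, 33·17 + 40·(-14) = 1.
Times 133: 33·2261 + 40·(-1862) = 133, so (2261, -1862) solves it.
Shifting by a multiple of (40, −33) keeps it a solution: u = 2261 − 56·40 = 21, v = -1862 + 56·33 = -14.
Check: 66·21 + 80·(-14) = 1386 − 1120 = 266. ✓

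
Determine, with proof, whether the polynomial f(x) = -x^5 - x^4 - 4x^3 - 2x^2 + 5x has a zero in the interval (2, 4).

The endpoint values f(2) = -78 and f(4) = -1548 are both negative. Claim: f(x) < 0 for every x in (2, 4).
Shift to the endpoint 2: with x = 2 + u (0 < u < 2), one computes f(2 + u) = -u^5 - 11u^4 - 52u^3 - 130u^2 - 163u - 78.
The nonzero coefficients here are all negative, so for u > 0 every term is negative (or zero), and the constant term -78 is strictly negative.
Therefore f(x) < 0 throughout (2, 4), and f has no zero there.

No such root exists.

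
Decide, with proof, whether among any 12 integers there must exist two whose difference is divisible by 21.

Try 12 consecutive integers, 24, 25, …, 35. Their remainders mod 21 are 3, 4, 5, 6, 7, 8, 9, 10, 11, 12, 13, 14 — pairwise different, as any 12 ≤ 21 consecutive integers have distinct residues.
Any two of them differ by at most 11 < 21 and by at least 1, so no difference is a multiple of 21.

No, the set {24, 25, 26, 27, 28, 29, 30, 31, 32, 33, 34, 35} is a counterexample.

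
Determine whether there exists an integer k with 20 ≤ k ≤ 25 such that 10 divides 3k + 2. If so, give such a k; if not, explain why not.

For k = 20, 21, …, 25 the values of 3k + 2 modulo 10 are 2, 5, 8, 1, 4, 7 respectively.
The residue 0 does not occur, so no k in [20, 25] makes 3k + 2 a multiple of 10.

No such integer k in that range exists.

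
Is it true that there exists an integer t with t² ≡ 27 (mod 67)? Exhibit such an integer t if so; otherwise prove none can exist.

No such integer exists.

67 is prime, so by Euler's criterion 27 is a square mod 67 iff 27^((67−1)/2) = 27^33 ≡ 1 (mod 67).
Repeated squaring mod 67: 27^2 = 729 ≡ 59; 27^4 ≡ 59² = 3481 ≡ 64; 27^8 ≡ 64² = 4096 ≡ 9; 27^16 ≡ 9² = 81 ≡ 14; 27^32 ≡ 14² = 196 ≡ 62.
Since 33 = 32 + 1, 27^33 ≡ 62 · 27; multiplying out mod 67: 62·27 = 1674 ≡ 66. Thus 27^33 ≡ 66 ≡ −1 (mod 67).
By Euler's criterion 27 is a quadratic non-residue mod 67: no t satisfies t² ≡ 27 (mod 67).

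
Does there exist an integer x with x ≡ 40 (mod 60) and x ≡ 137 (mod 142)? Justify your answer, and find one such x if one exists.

No such integer exists.

Both moduli are multiples of 2 = gcd(60, 142), so any solution would satisfy x ≡ 40 and x ≡ 137 modulo 2 simultaneously.
These are incompatible: 40 − 137 = -97 is not divisible by 2.
Hence the system has no solution.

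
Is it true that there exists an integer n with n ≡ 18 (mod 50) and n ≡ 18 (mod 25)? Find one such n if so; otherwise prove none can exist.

Here gcd(50, 25) = 25, and both 18 and 18 leave remainder 18 mod 25, so the system is consistent.
The smallest candidate n = 18 works directly: 18 ≡ 18 (mod 25).
Indeed 18 ≡ 18 (mod 50) and 18 ≡ 18 (mod 25).

n = 18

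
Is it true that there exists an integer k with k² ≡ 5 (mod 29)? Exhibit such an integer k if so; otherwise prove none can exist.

k = 11

k = 11 works: 11² = 121, and 121 − 5 = 116 = 4·29.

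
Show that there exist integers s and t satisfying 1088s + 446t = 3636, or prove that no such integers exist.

Every value of 1088s + 446t is a multiple of gcd(1088, 446) = 2; since 2 ∣ 3636, solutions exist.
Dividing through by 2 reduces the equation to 544s + 223t = 1818.
Euclidean algorithm: 544 = 2·223 + 98, 223 = 2·98 + 27, 98 = 3·27 + 17, 27 = 1·17 + 10, 17 = 1·10 + 7, 10 = 1·7 + 3, 7 = 2·3 + 1, 3 = 3·1 + 0.
Working back up the chain: 1 = 7 − 2·3 = 7 − 2·(10 − 1·7) = −2·10 + 3·7 = −2·10 + 3·(17 − 1·10) = 3·17 − 5·10 = 3·17 − 5·(27 − 1·17) = −5·27 + 8·17 = −5·27 + 8·(98 − 3·27) = 8·98 − 29·27 = 8·98 − 29·(223 − 2·98) = −29·223 + 66·98 = −29·223 + 66·(544 − 2·223) = 66·544 − 161·223. So 544·66 + 223·(-161) = 1.
Multiplying through by 1818: s = 66·1818 = 119988, t = (-161)·1818 = -292698 is a solution.
Subtracting 538·223 from s and adding 538·544 to t gives the tidier solution (14, -26).
Check: 1088·14 + 446·(-26) = 15232 − 11596 = 3636. ✓

s = 14, t = -26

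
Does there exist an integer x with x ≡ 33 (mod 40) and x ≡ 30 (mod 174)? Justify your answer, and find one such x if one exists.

No such integer exists.

gcd(40, 174) = 2. If x ≡ 33 (mod 40) and x ≡ 30 (mod 174), then x ≡ 33 (mod 2) and x ≡ 30 (mod 2).
However 33 ≡ 1 and 30 ≡ 0 (mod 2), and 1 ≠ 0.
Hence the system has no solution.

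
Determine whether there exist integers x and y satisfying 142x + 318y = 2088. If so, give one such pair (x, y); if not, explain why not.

x = 111, y = -43

gcd(142, 318) = 2, and 2 divides 2088, so integer solutions exist.
Dividing through by 2 reduces the equation to 71x + 159y = 1044.
Euclidean algorithm: 159 = 2·71 + 17, 71 = 4·17 + 3, 17 = 5·3 + 2, 3 = 1·2 + 1, 2 = 2·1 + 0.
Unwinding: 1 = 3 − 1·2 = 3 − (17 − 5·3) = −17 + 6·3 = −17 + 6·(71 − 4·17) = 6·71 − 25·17 = 6·71 − 25·(159 − 2·71) = −25·159 + 56·71, i.e. 71·56 + 159·(-25) = 1.
Times 1044: 71·58464 + 159·(-26100) = 1044, so (58464, -26100) solves it.
Subtracting 367·159 from x and adding 367·71 to y gives the tidier solution (111, -43).
Check: 142·111 + 318·(-43) = 15762 − 13674 = 2088. ✓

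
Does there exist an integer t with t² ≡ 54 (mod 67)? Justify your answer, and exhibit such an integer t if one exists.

t = 56

t = 56 works: 56² = 3136, and 3136 − 54 = 3082 = 46·67.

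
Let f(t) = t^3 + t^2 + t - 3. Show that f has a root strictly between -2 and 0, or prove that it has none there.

f(-2) = -9 and f(0) = -3, both negative.
f'(t) = 3t^2 + 2t + 1 has discriminant 2² − 4·3·1 = -8 < 0, so f' has no real roots and is positive for every real t.
So f is strictly increasing; between -2 and 0 its values lie between f(-2) = -9 and f(0) = -3, all negative. Therefore f has no root in (-2, 0).

f has no root in that interval.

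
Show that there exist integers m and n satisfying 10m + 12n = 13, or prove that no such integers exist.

Any value of 10m + 12n is a multiple of gcd(10, 12) = 2.
But 13 = 2·6 + 1, so 2 ∤ 13.
So the equation is unsolvable over ℤ.

No, no such integers exist.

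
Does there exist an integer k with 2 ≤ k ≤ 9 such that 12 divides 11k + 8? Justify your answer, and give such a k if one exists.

For k = 2, 3, …, 7 the values 30, 41, 52, 63, 74, 85 are not multiples of 12. Try k = 8: 11·8 + 8 = 96 = 8·12, which is divisible by 12.

k = 8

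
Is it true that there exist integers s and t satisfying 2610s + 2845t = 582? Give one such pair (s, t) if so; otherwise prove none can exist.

Any value of 2610s + 2845t is a multiple of gcd(2610, 2845) = 5.
But 582 = 5·116 + 2, so 5 ∤ 582.
Hence no integers s, t satisfy the equation.

There are no such integers.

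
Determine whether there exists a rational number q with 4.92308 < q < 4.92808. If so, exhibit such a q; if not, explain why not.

q = 133/27

Scale by 27: the interval becomes (132.92316, 133.05816), which contains the integer 133.
Hence 133/27 is a rational number with 4.92308 < 133/27 < 4.92808.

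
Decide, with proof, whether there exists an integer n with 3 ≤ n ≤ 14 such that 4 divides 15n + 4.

n = 4

At n = 3 the value 49 is not a multiple of 4. At n = 4 we get 15·4 + 4 = 64, and 64 = 4·16.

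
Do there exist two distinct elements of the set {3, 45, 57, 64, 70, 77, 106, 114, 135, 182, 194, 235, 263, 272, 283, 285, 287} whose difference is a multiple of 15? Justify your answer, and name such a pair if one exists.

The pair (45, 135) works.

Both 45 and 135 leave remainder 0 on division by 15; their difference 90 = 6·15 is a multiple of 15.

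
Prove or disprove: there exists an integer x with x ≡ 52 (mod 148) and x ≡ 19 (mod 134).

No, no such integer exists.

Reduce both congruences modulo 2, which divides 148 and 134: they say x ≡ 52 (mod 2) and x ≡ 19 (mod 2).
However 52 ≡ 0 and 19 ≡ 1 (mod 2), and 0 ≠ 1.
Therefore no such x exists.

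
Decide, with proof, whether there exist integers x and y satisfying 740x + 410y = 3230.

Every value of 740x + 410y is a multiple of gcd(740, 410) = 10; since 10 ∣ 3230, solutions exist.
Dividing through by 10 reduces the equation to 74x + 41y = 323.
Run the Euclidean algorithm on 74 and 41: 74 = 1·41 + 33, 41 = 1·33 + 8, 33 = 4·8 + 1, 8 = 8·1 + 0.
Back-substituting, 1 = 33 − 4·8 = 33 − 4·(41 − 1·33) = −4·41 + 5·33 = −4·41 + 5·(74 − 1·41) = 5·74 − 9·41; that is, 74·5 + 41·(-9) = 1.
Times 323: 74·1615 + 41·(-2907) = 323, so (1615, -2907) solves it.
The general solution is x = 1615 + 41k, y = -2907 − 74k; taking k = -39 gives the smaller pair x = 16, y = -21.
Check: 740·16 + 410·(-21) = 11840 − 8610 = 3230. ✓

x = 16, y = -21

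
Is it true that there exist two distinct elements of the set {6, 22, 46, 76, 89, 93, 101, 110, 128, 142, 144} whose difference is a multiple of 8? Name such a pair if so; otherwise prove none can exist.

6 and 22 are such a pair.

Reduce each element mod 8: 6↦6, 22↦6, 46↦6, 76↦4, 89↦1, 93↦5, 101↦5, 110↦6, 128↦0, 142↦6, 144↦0. The residue 6 repeats (at 6 and 22), and 22 − 6 = 16 = 2·8.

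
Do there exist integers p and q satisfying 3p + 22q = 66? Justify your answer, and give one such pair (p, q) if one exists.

Since gcd(3, 22) = 1, every integer is an integer combination of 3 and 22.
Euclidean algorithm: 22 = 7·3 + 1, 3 = 3·1 + 0.
Unwinding: 1 = 22 − 7·3, i.e. 3·(-7) + 22·1 = 1.
Multiplying through by 66: p = (-7)·66 = -462, q = 1·66 = 66 is a solution.
Shifting by a multiple of (22, −3) keeps it a solution: p = -462 + 21·22 = 0, q = 66 − 21·3 = 3.
Check: 3·0 + 22·3 = 0 + 66 = 66. ✓

p = 0, q = 3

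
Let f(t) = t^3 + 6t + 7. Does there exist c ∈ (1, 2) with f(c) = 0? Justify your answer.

Evaluate at the endpoints: f(1) = 14, f(2) = 27 — same sign (positive).
The derivative f'(t) = 3t^2 + 6 is a quadratic with discriminant 0² − 4·3·6 = -72 < 0; it never vanishes, so it is always positive (sign of the leading coefficient).
Hence f is strictly increasing on ℝ, and in particular on [1, 2]. A strictly monotone function with same-sign endpoint values stays positive on the whole interval, so f has no zero in (1, 2).

No.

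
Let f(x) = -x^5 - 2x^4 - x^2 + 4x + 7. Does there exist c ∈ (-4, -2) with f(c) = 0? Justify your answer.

Such a root exists.

f(-4) = 487 and f(-2) = -5, which have opposite signs.
f is continuous everywhere (it is a polynomial), in particular on [-4, -2].
By the Intermediate Value Theorem f must vanish at some point of (-4, -2).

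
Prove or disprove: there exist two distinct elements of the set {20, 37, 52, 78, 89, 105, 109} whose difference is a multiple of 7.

Reduce each element modulo 7: 20↦6, 37↦2, 52↦3, 78↦1, 89↦5, 105↦0, 109↦4.
All 7 residues are distinct, so no two elements differ by a multiple of 7.

There is no such pair.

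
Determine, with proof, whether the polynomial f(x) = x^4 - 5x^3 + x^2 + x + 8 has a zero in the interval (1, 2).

f(1) = 6 and f(2) = -10, which have opposite signs.
f is continuous everywhere (it is a polynomial), in particular on [1, 2].
By the Intermediate Value Theorem, f takes the value 0 somewhere in the open interval.

Such a root exists.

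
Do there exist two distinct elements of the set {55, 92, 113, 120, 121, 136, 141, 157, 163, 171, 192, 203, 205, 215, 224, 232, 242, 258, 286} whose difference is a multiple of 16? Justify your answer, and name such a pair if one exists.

The pair (55, 215) works.

Reduce each element mod 16: 55↦7, 92↦12, 113↦1, 120↦8, 121↦9, 136↦8, 141↦13, 157↦13, 163↦3, 171↦11, 192↦0, 203↦11, 205↦13, 215↦7, 224↦0, 232↦8, 242↦2, 258↦2, 286↦14. The residue 7 repeats (at 55 and 215), and 215 − 55 = 160 = 10·16.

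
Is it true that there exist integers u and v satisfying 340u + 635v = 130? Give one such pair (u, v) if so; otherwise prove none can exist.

Every value of 340u + 635v is a multiple of gcd(340, 635) = 5; since 5 ∣ 130, solutions exist.
Dividing through by 5 reduces the equation to 68u + 127v = 26.
Run the Euclidean algorithm on 127 and 68: 127 = 1·68 + 59, 68 = 1·59 + 9, 59 = 6·9 + 5, 9 = 1·5 + 4, 5 = 1·4 + 1, 4 = 4·1 + 0.
Working back up the chain: 1 = 5 − 1·4 = 5 − (9 − 1·5) = −9 + 2·5 = −9 + 2·(59 − 6·9) = 2·59 − 13·9 = 2·59 − 13·(68 − 1·59) = −13·68 + 15·59 = −13·68 + 15·(127 − 1·68) = 15·127 − 28·68. So 68·(-28) + 127·15 = 1.
Scaling by 26 gives the particular solution (u, v) = (-728, 390).
The general solution is u = -728 + 127k, v = 390 − 68k; taking k = 6 gives the smaller pair u = 34, v = -18.
Check: 340·34 + 635·(-18) = 11560 − 11430 = 130. ✓

u = 34, v = -18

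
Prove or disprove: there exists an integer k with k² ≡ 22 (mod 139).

There is no such integer.

139 is prime, so by Euler's criterion 22 is a square mod 139 iff 22^((139−1)/2) = 22^69 ≡ 1 (mod 139).
Repeated squaring mod 139: 22^2 = 484 ≡ 67; 22^4 ≡ 67² = 4489 ≡ 41; 22^8 ≡ 41² = 1681 ≡ 13; 22^16 ≡ 13² = 169 ≡ 30; 22^32 ≡ 30² = 900 ≡ 66; 22^64 ≡ 66² = 4356 ≡ 47.
Since 69 = 64 + 4 + 1, 22^69 ≡ 47 · 41 · 22; multiplying out mod 139: 47·41 = 1927 ≡ 120, then 120·22 = 2640 ≡ 138. Thus 22^69 ≡ 138 ≡ −1 (mod 139).
The value −1 means 22 is a non-residue modulo 139, so k² ≡ 22 (mod 139) is impossible.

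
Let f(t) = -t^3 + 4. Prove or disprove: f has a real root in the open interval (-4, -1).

No such root exists.

f(-4) = 68 and f(-1) = 5, both positive, so a sign-change argument is unavailable; we show f keeps this sign on the whole interval.
Substitute t = -1 − u, where 0 < u < 3 on the interval. Expanding, f(-1 − u) = u^3 + 3u^2 + 3u + 5.
All 4 nonzero coefficients of this polynomial in u are positive; hence for u > 0 the value is a sum of positive terms (the constant 5 among them).
Therefore f(t) > 0 throughout (-4, -1), and f has no zero there.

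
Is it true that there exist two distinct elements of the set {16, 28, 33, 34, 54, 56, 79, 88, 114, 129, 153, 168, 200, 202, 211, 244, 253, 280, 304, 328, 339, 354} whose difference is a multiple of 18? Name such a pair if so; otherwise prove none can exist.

16 and 34 are such a pair.

Reduce each element mod 18: 16↦16, 28↦10, 33↦15, 34↦16, 54↦0, 56↦2, 79↦7, 88↦16, 114↦6, 129↦3, 153↦9, 168↦6, 200↦2, 202↦4, 211↦13, 244↦10, 253↦1, 280↦10, 304↦16, 328↦4, 339↦15, 354↦12. The residue 16 repeats (at 16 and 34), and 34 − 16 = 18 = 1·18.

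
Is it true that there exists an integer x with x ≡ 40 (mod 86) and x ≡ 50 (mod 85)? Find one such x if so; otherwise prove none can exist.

Since 86 and 85 share no common factor, CRT says the pair of congruences has a solution (unique mod 7310).
Any solution of the first congruence is x = 40 + 86t; substituting into the second, 86t ≡ 50 − 40 ≡ 10 (mod 85).
86 ≡ 1 (mod 85), so this reads 1t ≡ 10 (mod 85). So t ≡ 10 (mod 85).
With t = 10: x = 40 + 86·10 = 900.
Verify: 900 = 10·86 + 40 and 900 = 10·85 + 50. ✓

x = 900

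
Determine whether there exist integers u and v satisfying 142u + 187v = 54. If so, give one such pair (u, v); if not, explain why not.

u = 111, v = -84

Since gcd(142, 187) = 1, every integer is an integer combination of 142 and 187.
Run the Euclidean algorithm on 187 and 142: 187 = 1·142 + 45, 142 = 3·45 + 7, 45 = 6·7 + 3, 7 = 2·3 + 1, 3 = 3·1 + 0.
Working back up the chain: 1 = 7 − 2·3 = 7 − 2·(45 − 6·7) = −2·45 + 13·7 = −2·45 + 13·(142 − 3·45) = 13·142 − 41·45 = 13·142 − 41·(187 − 1·142) = −41·187 + 54·142. So 142·54 + 187·(-41) = 1.
Scaling by 54 gives the particular solution (u, v) = (2916, -2214).
Shifting by a multiple of (187, −142) keeps it a solution: u = 2916 − 15·187 = 111, v = -2214 + 15·142 = -84.
Check: 142·111 + 187·(-84) = 15762 − 15708 = 54. ✓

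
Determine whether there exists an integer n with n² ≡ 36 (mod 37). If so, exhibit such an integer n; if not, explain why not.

n = 31 works: 31² = 961, and 961 − 36 = 925 = 25·37.

n = 31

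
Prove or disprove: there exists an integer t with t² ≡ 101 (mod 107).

t = 84 works: 84² = 7056, and 7056 − 101 = 6955 = 65·107.

t = 84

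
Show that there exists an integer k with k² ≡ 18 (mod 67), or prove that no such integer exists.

There is no such integer.

Apply Euler's criterion with the prime 67: 18 is a quadratic residue iff 18^33 ≡ 1 (mod 67), and a non-residue iff it is ≡ −1.
Repeated squaring mod 67: 18^2 = 324 ≡ 56; 18^4 ≡ 56² = 3136 ≡ 54; 18^8 ≡ 54² = 2916 ≡ 35; 18^16 ≡ 35² = 1225 ≡ 19; 18^32 ≡ 19² = 361 ≡ 26.
Since 33 = 32 + 1, 18^33 ≡ 26 · 18; multiplying out mod 67: 26·18 = 468 ≡ 66. Thus 18^33 ≡ 66 ≡ −1 (mod 67).
The value −1 means 18 is a non-residue modulo 67, so k² ≡ 18 (mod 67) is impossible.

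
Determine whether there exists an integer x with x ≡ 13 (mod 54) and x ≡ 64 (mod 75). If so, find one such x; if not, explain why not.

x = 1039

Here gcd(54, 75) = 3, and both 13 and 64 leave remainder 1 mod 3, so the system is consistent.
Write x = 13 + 54t. Then 54t ≡ 64 − 13 ≡ 51 (mod 75); dividing through by 3 gives 18t ≡ 17 (mod 25).
To invert 18 modulo 25: 25 = 1·18 + 7, 18 = 2·7 + 4, 7 = 1·4 + 3, 4 = 1·3 + 1, 3 = 3·1 + 0, and unwinding, 1 = 4 − 1·3 = 4 − (7 − 1·4) = −7 + 2·4 = −7 + 2·(18 − 2·7) = 2·18 − 5·7 = 2·18 − 5·(25 − 1·18) = −5·25 + 7·18. Thus 18⁻¹ ≡ 7 (mod 25).
Therefore t ≡ 7·17 = 119 ≡ 19 (mod 25).
Then x = 13 + 54·19 = 1039.
Indeed 1039 ≡ 13 (mod 54) and 1039 ≡ 64 (mod 75).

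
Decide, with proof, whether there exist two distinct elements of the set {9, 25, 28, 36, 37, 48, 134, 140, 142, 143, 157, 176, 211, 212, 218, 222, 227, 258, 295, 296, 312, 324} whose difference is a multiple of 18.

The pair (25, 295) works.

25 mod 18 = 7 and 295 mod 18 = 7, so 295 − 25 = 270 = 15·18.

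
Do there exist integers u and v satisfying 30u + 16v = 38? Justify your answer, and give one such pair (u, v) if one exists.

u = 5, v = -7

gcd(30, 16) = 2, and 2 divides 38, so integer solutions exist.
Dividing through by 2 reduces the equation to 15u + 8v = 19.
Dividing repeatedly: 15 = 1·8 + 7, 8 = 1·7 + 1, 7 = 7·1 + 0.
Working back up the chain: 1 = 8 − 1·7 = 8 − (15 − 1·8) = −15 + 2·8. So 15·(-1) + 8·2 = 1.
Times 19: 15·(-19) + 8·38 = 19, so (-19, 38) solves it.
Shifting by a multiple of (8, −15) keeps it a solution: u = -19 + 3·8 = 5, v = 38 − 3·15 = -7.
Indeed 30·5 + 16·(-7) = 150 − 112 = 38.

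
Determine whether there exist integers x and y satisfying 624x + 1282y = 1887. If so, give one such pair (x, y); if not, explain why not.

Any value of 624x + 1282y is a multiple of gcd(624, 1282) = 2.
But 1887 is not a multiple of 2 (it leaves remainder 1).
Hence no integers x, y satisfy the equation.

No, no such integers exist.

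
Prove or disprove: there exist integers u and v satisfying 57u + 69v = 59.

Both 57 and 69 are divisible by gcd(57, 69) = 3, hence so is any combination 57u + 69v.
But 59 is not a multiple of 3 (it leaves remainder 2).
So the equation is unsolvable over ℤ.

No, no such integers exist.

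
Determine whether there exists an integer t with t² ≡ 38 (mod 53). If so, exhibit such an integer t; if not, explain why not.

Take t = 41. Then 41² = 1681 = 31·53 + 38, so 41² ≡ 38 (mod 53).

t = 41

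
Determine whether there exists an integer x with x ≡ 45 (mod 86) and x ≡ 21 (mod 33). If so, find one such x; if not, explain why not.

x = 1077

Since 86 and 33 share no common factor, CRT says the pair of congruences has a solution (unique mod 2838).
Write x = 45 + 86t and require 45 + 86t ≡ 21 (mod 33), i.e. 86t ≡ 9 (mod 33).
86 ≡ 20 (mod 33), so this reads 20t ≡ 9 (mod 33). To invert 20 modulo 33: 33 = 1·20 + 13, 20 = 1·13 + 7, 13 = 1·7 + 6, 7 = 1·6 + 1, 6 = 6·1 + 0, and unwinding, 1 = 7 − 1·6 = 7 − (13 − 1·7) = −13 + 2·7 = −13 + 2·(20 − 1·13) = 2·20 − 3·13 = 2·20 − 3·(33 − 1·20) = −3·33 + 5·20. Thus 20⁻¹ ≡ 5 (mod 33).
Multiplying by 5: t ≡ 5·9 = 45 ≡ 12 (mod 33).
With t = 12: x = 45 + 86·12 = 1077.
Verify: 1077 = 12·86 + 45 and 1077 = 32·33 + 21. ✓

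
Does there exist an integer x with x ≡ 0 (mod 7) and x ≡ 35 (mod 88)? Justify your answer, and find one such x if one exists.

x = 35

Since 7 and 88 share no common factor, CRT says the pair of congruences has a solution (unique mod 616).
Write x = 0 + 7t and require 0 + 7t ≡ 35 (mod 88), i.e. 7t ≡ 35 (mod 88).
Since 7·63 = 441 = 5·88 + 1, the inverse of 7 mod 88 is 63.
Multiplying by 63: t ≡ 63·35 = 2205 ≡ 5 (mod 88).
With t = 5: x = 0 + 7·5 = 35.
Verify: 35 = 5·7 + 0 and 35 = 0·88 + 35. ✓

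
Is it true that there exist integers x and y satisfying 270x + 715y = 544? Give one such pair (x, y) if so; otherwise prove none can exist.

No such integers exist.

Both 270 and 715 are divisible by gcd(270, 715) = 5, hence so is any combination 270x + 715y.
But 544 is not a multiple of 5 (it leaves remainder 4).
Therefore 270x + 715y = 544 has no solution in integers.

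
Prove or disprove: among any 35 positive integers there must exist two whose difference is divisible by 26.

Partition the integers by their residue mod 26; there are 26 classes.
Placing 35 integers into 26 classes, some class receives at least two — say a and b.
Their difference a − b is then a multiple of 26.

Yes.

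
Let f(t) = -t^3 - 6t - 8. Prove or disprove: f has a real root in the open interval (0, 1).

No.

Evaluate at the endpoints: f(0) = -8, f(1) = -15 — same sign (negative).
The derivative f'(t) = -3t^2 - 6 is a quadratic with discriminant 0² − 4·(-3)·(-6) = -72 < 0; it never vanishes, so it is always negative (sign of the leading coefficient).
Hence f is strictly decreasing on ℝ, and in particular on [0, 1]. A strictly monotone function with same-sign endpoint values stays negative on the whole interval, so f has no zero in (0, 1).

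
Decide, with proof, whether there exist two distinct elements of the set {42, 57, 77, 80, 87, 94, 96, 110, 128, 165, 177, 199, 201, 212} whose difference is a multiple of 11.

Reduce each element mod 11: 42↦9, 57↦2, 77↦0, 80↦3, 87↦10, 94↦6, 96↦8, 110↦0, 128↦7, 165↦0, 177↦1, 199↦1, 201↦3, 212↦3. The residue 0 repeats (at 77 and 110), and 110 − 77 = 33 = 3·11.

The pair (77, 110) works.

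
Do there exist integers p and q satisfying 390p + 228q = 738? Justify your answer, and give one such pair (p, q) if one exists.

p = 13, q = -19

Every value of 390p + 228q is a multiple of gcd(390, 228) = 6; since 6 ∣ 738, solutions exist.
Dividing through by 6 reduces the equation to 65p + 38q = 123.
Run the Euclidean algorithm on 65 and 38: 65 = 1·38 + 27, 38 = 1·27 + 11, 27 = 2·11 + 5, 11 = 2·5 + 1, 5 = 5·1 + 0.
Back-substituting, 1 = 11 − 2·5 = 11 − 2·(27 − 2·11) = −2·27 + 5·11 = −2·27 + 5·(38 − 1·27) = 5·38 − 7·27 = 5·38 − 7·(65 − 1·38) = −7·65 + 12·38; that is, 65·(-7) + 38·12 = 1.
Multiplying through by 123: p = (-7)·123 = -861, q = 12·123 = 1476 is a solution.
Adding 23·38 to p and subtracting 23·65 from q gives the tidier solution (13, -19).
Check: 390·13 + 228·(-19) = 5070 − 4332 = 738. ✓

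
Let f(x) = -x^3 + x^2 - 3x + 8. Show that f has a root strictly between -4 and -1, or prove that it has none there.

f has no root in that interval.

f(-4) = 100 and f(-1) = 13, both positive.
f'(x) = -3x^2 + 2x - 3 has discriminant 2² − 4·(-3)·(-3) = -32 < 0, so f' has no real roots and is negative for every real x.
Hence f is strictly decreasing on ℝ, and in particular on [-4, -1]. A strictly monotone function with same-sign endpoint values stays positive on the whole interval, so f has no zero in (-4, -1).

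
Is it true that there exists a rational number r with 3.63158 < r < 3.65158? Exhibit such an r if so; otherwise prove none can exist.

Multiplying by 11: 11·3.63158 = 39.94738 and 11·3.65158 = 40.16738, so the integer 40 lies strictly between them.
Dividing back, 3.63158 < 40/11 < 3.65158, and 40/11 is rational.

r = 40/11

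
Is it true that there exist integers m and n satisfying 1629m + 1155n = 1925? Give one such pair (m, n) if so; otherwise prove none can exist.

Both 1629 and 1155 are divisible by gcd(1629, 1155) = 3, hence so is any combination 1629m + 1155n.
However 1925 leaves remainder 2 on division by 3.
Therefore 1629m + 1155n = 1925 has no solution in integers.

No such integers exist.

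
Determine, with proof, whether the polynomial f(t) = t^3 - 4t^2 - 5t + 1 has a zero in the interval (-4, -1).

f(-4) = -107 and f(-1) = 1, which have opposite signs.
Since f is a polynomial it is continuous on [-4, -1].
By the Intermediate Value Theorem f must vanish at some point of (-4, -1).

Such a root exists.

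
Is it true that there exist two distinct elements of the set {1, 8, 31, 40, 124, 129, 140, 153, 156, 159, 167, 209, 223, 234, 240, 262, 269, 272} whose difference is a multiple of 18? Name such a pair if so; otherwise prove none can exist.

There is no such pair.

Two integers differ by a multiple of 18 exactly when they have the same residue mod 18. The residues are 1↦1, 8↦8, 31↦13, 40↦4, 124↦16, 129↦3, 140↦14, 153↦9, 156↦12, 159↦15, 167↦5, 209↦11, 223↦7, 234↦0, 240↦6, 262↦10, 269↦17, 272↦2.
No residue repeats among the 18 elements, so no pair has difference ≡ 0 (mod 18).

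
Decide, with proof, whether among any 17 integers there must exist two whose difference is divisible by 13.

There are exactly 13 possible remainders on division by 13.
Placing 17 integers into 13 classes, some class receives at least two — say a and b.
Then a ≡ b (mod 13), i.e. 13 ∣ (a − b).

Yes.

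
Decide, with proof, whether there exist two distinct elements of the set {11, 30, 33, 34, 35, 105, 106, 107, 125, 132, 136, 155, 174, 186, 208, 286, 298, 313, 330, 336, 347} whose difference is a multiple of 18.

Yes: 11 and 155.

11 mod 18 = 11 and 155 mod 18 = 11, so 155 − 11 = 144 = 8·18.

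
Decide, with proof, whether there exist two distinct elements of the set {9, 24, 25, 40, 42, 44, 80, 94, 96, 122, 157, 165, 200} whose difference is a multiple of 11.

Both 9 and 42 leave remainder 9 on division by 11; their difference 33 = 3·11 is a multiple of 11.

9 and 42 are such a pair.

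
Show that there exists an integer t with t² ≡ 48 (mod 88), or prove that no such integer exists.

t = 64

Take t = 64. Then 64² = 4096 = 46·88 + 48, so 64² ≡ 48 (mod 88).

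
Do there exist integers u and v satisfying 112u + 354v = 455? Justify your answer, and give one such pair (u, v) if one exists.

gcd(112, 354) = 2, so every integer of the form 112u + 354v is a multiple of 2.
However 455 leaves remainder 1 on division by 2.
Hence no integers u, v satisfy the equation.

No, no such integers exist.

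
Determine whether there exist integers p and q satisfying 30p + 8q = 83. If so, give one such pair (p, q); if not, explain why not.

No, no such integers exist.

Both 30 and 8 are divisible by gcd(30, 8) = 2, hence so is any combination 30p + 8q.
However 83 leaves remainder 1 on division by 2.
Therefore 30p + 8q = 83 has no solution in integers.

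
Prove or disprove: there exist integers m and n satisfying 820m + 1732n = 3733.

Both 820 and 1732 are divisible by gcd(820, 1732) = 4, hence so is any combination 820m + 1732n.
But 3733 is not a multiple of 4 (it leaves remainder 1).
Therefore 820m + 1732n = 3733 has no solution in integers.

No such integers exist.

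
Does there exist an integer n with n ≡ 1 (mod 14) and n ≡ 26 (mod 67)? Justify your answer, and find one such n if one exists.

gcd(14, 67) = 1, so the Chinese Remainder Theorem guarantees exactly one residue class mod 938 satisfying both.
Any solution of the first congruence is n = 1 + 14t; substituting into the second, 14t ≡ 26 − 1 ≡ 25 (mod 67).
Note 14·24 = 336 ≡ 1 (mod 67) (as 336 − 1 = 5·67), so 14⁻¹ ≡ 24.
Multiplying by 24: t ≡ 24·25 = 600 ≡ 64 (mod 67).
Taking t = 64 gives n = 1 + 14·64 = 897.
Verify: 897 = 64·14 + 1 and 897 = 13·67 + 26. ✓

n = 897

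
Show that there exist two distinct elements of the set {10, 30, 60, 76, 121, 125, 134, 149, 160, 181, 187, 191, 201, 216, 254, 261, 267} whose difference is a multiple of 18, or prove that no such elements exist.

Residues mod 18: 10↦10, 30↦12, 60↦6, 76↦4, 121↦13, 125↦17, 134↦8, 149↦5, 160↦16, 181↦1, 187↦7, 191↦11, 201↦3, 216↦0, 254↦2, 261↦9, 267↦15.
These 17 residues are pairwise different, hence no difference of two elements is divisible by 18.

No, no such pair exists.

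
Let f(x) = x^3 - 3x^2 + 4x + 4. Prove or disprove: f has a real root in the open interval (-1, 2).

Such a root exists.

f(-1) = -4 and f(2) = 8, which have opposite signs.
f is continuous everywhere (it is a polynomial), in particular on [-1, 2].
By the Intermediate Value Theorem f must vanish at some point of (-1, 2).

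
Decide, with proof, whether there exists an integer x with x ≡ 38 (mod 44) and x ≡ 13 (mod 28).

gcd(44, 28) = 4. If x ≡ 38 (mod 44) and x ≡ 13 (mod 28), then x ≡ 38 (mod 4) and x ≡ 13 (mod 4).
These are incompatible: 38 − 13 = 25 is not divisible by 4.
Hence the system has no solution.

No such integer exists.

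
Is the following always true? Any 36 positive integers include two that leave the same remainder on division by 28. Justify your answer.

Partition the integers by their residue mod 28; there are 28 classes.
Placing 36 integers into 28 classes, some class receives at least two — say a and b.
That is, a and b leave the same remainder on division by 28, as claimed.

Yes.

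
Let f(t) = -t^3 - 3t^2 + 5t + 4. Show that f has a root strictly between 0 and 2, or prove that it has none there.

f(0) = 4 and f(2) = -6, which have opposite signs.
Since f is a polynomial it is continuous on [0, 2].
By the Intermediate Value Theorem, f takes the value 0 somewhere in the open interval.

Yes, f has a root in the interval.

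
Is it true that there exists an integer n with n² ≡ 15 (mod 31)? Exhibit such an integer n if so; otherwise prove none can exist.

No such integer exists.

31 is prime, so by Euler's criterion 15 is a square mod 31 iff 15^((31−1)/2) = 15^15 ≡ 1 (mod 31).
Repeated squaring mod 31: 15^2 = 225 ≡ 8; 15^4 ≡ 8² = 64 ≡ 2; 15^8 ≡ 2² = 4 ≡ 4.
Since 15 = 8 + 4 + 2 + 1, 15^15 ≡ 4 · 2 · 8 · 15; multiplying out mod 31: 4·2 = 8 ≡ 8, then 8·8 = 64 ≡ 2, then 2·15 = 30 ≡ 30. Thus 15^15 ≡ 30 ≡ −1 (mod 31).
The value −1 means 15 is a non-residue modulo 31, so n² ≡ 15 (mod 31) is impossible.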